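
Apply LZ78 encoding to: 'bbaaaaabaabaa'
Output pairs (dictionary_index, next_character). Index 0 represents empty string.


LZ78 encoding steps:
Dictionary: {0: ''}
Step 1: w='' (idx 0), next='b' -> output (0, 'b'), add 'b' as idx 1
Step 2: w='b' (idx 1), next='a' -> output (1, 'a'), add 'ba' as idx 2
Step 3: w='' (idx 0), next='a' -> output (0, 'a'), add 'a' as idx 3
Step 4: w='a' (idx 3), next='a' -> output (3, 'a'), add 'aa' as idx 4
Step 5: w='a' (idx 3), next='b' -> output (3, 'b'), add 'ab' as idx 5
Step 6: w='aa' (idx 4), next='b' -> output (4, 'b'), add 'aab' as idx 6
Step 7: w='aa' (idx 4), end of input -> output (4, '')


Encoded: [(0, 'b'), (1, 'a'), (0, 'a'), (3, 'a'), (3, 'b'), (4, 'b'), (4, '')]


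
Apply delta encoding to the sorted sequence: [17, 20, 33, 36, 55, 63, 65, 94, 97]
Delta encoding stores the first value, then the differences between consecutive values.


First value: 17
Deltas:
  20 - 17 = 3
  33 - 20 = 13
  36 - 33 = 3
  55 - 36 = 19
  63 - 55 = 8
  65 - 63 = 2
  94 - 65 = 29
  97 - 94 = 3


Delta encoded: [17, 3, 13, 3, 19, 8, 2, 29, 3]


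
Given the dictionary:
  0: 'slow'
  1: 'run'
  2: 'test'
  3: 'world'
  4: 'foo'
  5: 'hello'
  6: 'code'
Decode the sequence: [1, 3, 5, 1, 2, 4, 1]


Look up each index in the dictionary:
  1 -> 'run'
  3 -> 'world'
  5 -> 'hello'
  1 -> 'run'
  2 -> 'test'
  4 -> 'foo'
  1 -> 'run'

Decoded: "run world hello run test foo run"


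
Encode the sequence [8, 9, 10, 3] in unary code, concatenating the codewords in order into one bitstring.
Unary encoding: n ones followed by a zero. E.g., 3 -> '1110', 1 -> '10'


Encode each number as n ones followed by a terminating 0:
  8 -> 111111110 (9 bits)
  9 -> 1111111110 (10 bits)
  10 -> 11111111110 (11 bits)
  3 -> 1110 (4 bits)
Total length = 9 + 10 + 11 + 4 = 34 bits.

Unary([8, 9, 10, 3]) = 1111111101111111110111111111101110 (34 bits)


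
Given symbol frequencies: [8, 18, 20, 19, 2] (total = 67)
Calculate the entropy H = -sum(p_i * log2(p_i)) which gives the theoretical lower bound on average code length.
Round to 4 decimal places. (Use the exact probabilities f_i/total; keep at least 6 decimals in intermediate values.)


Per-symbol terms -p_i * log2(p_i) with p_i = f_i/67:
  p = 8/67 = 0.119403: log2(p) = -3.066089, -p*log2(p) = 0.366100
  p = 18/67 = 0.268657: log2(p) = -1.896164, -p*log2(p) = 0.509417
  p = 20/67 = 0.298507: log2(p) = -1.744161, -p*log2(p) = 0.520645
  p = 19/67 = 0.283582: log2(p) = -1.818162, -p*log2(p) = 0.515598
  p = 2/67 = 0.029851: log2(p) = -5.066089, -p*log2(p) = 0.151227
H = 0.366100 + 0.509417 + 0.520645 + 0.515598 + 0.151227 = 2.062987

H = 2.063 bits/symbol


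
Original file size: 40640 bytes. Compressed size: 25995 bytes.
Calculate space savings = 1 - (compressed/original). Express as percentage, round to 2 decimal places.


ratio = compressed/original = 25995/40640 = 0.639641
savings = 1 - ratio = 1 - 0.639641 = 0.360359
as a percentage: 0.360359 * 100 = 36.04%

Space savings = 1 - 25995/40640 = 36.04%


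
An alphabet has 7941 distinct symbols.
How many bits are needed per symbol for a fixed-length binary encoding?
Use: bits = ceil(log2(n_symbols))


log2(7941) = 12.9551
Bracket: 2^12 = 4096 < 7941 <= 2^13 = 8192
So ceil(log2(7941)) = 13

bits = ceil(log2(7941)) = ceil(12.9551) = 13 bits


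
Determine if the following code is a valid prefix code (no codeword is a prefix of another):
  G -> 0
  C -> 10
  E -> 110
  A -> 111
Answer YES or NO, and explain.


Checking each pair (does one codeword prefix another?):
  G='0' vs C='10': no prefix
  G='0' vs E='110': no prefix
  G='0' vs A='111': no prefix
  C='10' vs G='0': no prefix
  C='10' vs E='110': no prefix
  C='10' vs A='111': no prefix
  E='110' vs G='0': no prefix
  E='110' vs C='10': no prefix
  E='110' vs A='111': no prefix
  A='111' vs G='0': no prefix
  A='111' vs C='10': no prefix
  A='111' vs E='110': no prefix
No violation found over all pairs.

YES -- this is a valid prefix code. No codeword is a prefix of any other codeword.


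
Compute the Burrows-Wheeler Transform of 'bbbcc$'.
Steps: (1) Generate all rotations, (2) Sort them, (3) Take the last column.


Rotations (sorted):
  0: $bbbcc -> last char: c
  1: bbbcc$ -> last char: $
  2: bbcc$b -> last char: b
  3: bcc$bb -> last char: b
  4: c$bbbc -> last char: c
  5: cc$bbb -> last char: b


BWT = c$bbcb


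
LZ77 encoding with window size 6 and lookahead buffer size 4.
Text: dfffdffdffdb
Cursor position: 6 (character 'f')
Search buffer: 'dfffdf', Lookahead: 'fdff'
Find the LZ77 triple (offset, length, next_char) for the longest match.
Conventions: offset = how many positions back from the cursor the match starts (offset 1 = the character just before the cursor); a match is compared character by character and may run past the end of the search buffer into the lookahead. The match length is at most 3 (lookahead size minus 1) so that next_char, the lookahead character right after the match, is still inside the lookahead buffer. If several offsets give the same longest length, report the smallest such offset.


Try each offset into the search buffer:
  offset=1 (pos 5, char 'f'): match length 1
  offset=2 (pos 4, char 'd'): match length 0
  offset=3 (pos 3, char 'f'): match length 3
  offset=4 (pos 2, char 'f'): match length 1
  offset=5 (pos 1, char 'f'): match length 1
  offset=6 (pos 0, char 'd'): match length 0
Longest match has length 3 at offset 3.
next_char = character at position 6 + 3 = 9 -> 'f'

Best match: offset=3, length=3 (matching 'fdf' starting at position 3)
LZ77 triple: (3, 3, 'f')


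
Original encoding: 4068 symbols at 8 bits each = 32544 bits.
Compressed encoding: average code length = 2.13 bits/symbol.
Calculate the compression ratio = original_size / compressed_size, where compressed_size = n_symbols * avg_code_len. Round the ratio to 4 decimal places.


original_size = n_symbols * orig_bits = 4068 * 8 = 32544 bits
compressed_size = n_symbols * avg_code_len = 4068 * 2.13 = 8664.84 bits
ratio = original_size / compressed_size = 32544 / 8664.84 = 3.7559

Compression ratio = 3.7559


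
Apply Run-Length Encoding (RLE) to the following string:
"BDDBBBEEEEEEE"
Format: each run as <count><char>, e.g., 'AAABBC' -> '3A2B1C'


Scanning runs left to right:
  i=0: run of 'B' x 1 -> '1B'
  i=1: run of 'D' x 2 -> '2D'
  i=3: run of 'B' x 3 -> '3B'
  i=6: run of 'E' x 7 -> '7E'

RLE = 1B2D3B7E


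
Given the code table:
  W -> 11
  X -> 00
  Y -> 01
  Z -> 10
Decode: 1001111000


Decoding:
10 -> Z
01 -> Y
11 -> W
10 -> Z
00 -> X


Result: ZYWZX


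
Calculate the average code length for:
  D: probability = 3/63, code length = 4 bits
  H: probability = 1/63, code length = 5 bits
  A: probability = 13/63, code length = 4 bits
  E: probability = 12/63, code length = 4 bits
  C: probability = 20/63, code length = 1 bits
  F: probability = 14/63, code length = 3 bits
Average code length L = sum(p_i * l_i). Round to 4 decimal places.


Weighted contributions p_i * l_i:
  D: (3/63) * 4 = 12/63
  H: (1/63) * 5 = 5/63
  A: (13/63) * 4 = 52/63
  E: (12/63) * 4 = 48/63
  C: (20/63) * 1 = 20/63
  F: (14/63) * 3 = 42/63
Sum = (12 + 5 + 52 + 48 + 20 + 42)/63 = 179/63

L = 179/63 = 2.8413 bits/symbol


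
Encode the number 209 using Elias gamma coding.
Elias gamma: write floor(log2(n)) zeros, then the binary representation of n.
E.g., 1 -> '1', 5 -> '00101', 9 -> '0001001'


num_bits = floor(log2(209)) + 1 = 8
leading_zeros = num_bits - 1 = 7
binary(209) = 11010001

Elias gamma(209) = '0000000' + '11010001' = 000000011010001 (15 bits)


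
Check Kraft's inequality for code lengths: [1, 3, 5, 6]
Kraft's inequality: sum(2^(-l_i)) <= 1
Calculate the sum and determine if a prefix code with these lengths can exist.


Sum = 2^(-1) + 2^(-3) + 2^(-5) + 2^(-6)
    = 0.5 + 0.125 + 0.03125 + 0.015625
    = 43/64 = 0.671875
Since 0.671875 <= 1, Kraft's inequality IS satisfied.
A prefix code with these lengths CAN exist.

Kraft sum = 0.671875. Satisfied.


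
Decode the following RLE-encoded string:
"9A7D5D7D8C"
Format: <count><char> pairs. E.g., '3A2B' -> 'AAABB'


Expanding each <count><char> pair:
  9A -> 'AAAAAAAAA'
  7D -> 'DDDDDDD'
  5D -> 'DDDDD'
  7D -> 'DDDDDDD'
  8C -> 'CCCCCCCC'

Decoded = AAAAAAAAADDDDDDDDDDDDDDDDDDDCCCCCCCC


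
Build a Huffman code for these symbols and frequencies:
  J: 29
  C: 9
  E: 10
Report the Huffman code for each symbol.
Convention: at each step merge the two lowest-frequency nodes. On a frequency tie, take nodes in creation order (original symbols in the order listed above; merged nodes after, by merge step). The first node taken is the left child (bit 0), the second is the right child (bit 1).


Huffman tree construction:
Step 1: Merge C(9) + E(10) = 19
Step 2: Merge (C+E)(19) + J(29) = 48
Read each symbol's code off the tree from the root (left child = 0, right child = 1).

Codes:
  J: 1 (length 1)
  C: 00 (length 2)
  E: 01 (length 2)
Average code length: 67/48 = 1.3958 bits/symbol


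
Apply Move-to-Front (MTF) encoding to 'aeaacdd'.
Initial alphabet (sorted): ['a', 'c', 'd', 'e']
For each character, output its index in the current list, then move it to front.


MTF encoding:
'a': index 0 in ['a', 'c', 'd', 'e'] -> ['a', 'c', 'd', 'e']
'e': index 3 in ['a', 'c', 'd', 'e'] -> ['e', 'a', 'c', 'd']
'a': index 1 in ['e', 'a', 'c', 'd'] -> ['a', 'e', 'c', 'd']
'a': index 0 in ['a', 'e', 'c', 'd'] -> ['a', 'e', 'c', 'd']
'c': index 2 in ['a', 'e', 'c', 'd'] -> ['c', 'a', 'e', 'd']
'd': index 3 in ['c', 'a', 'e', 'd'] -> ['d', 'c', 'a', 'e']
'd': index 0 in ['d', 'c', 'a', 'e'] -> ['d', 'c', 'a', 'e']


Output: [0, 3, 1, 0, 2, 3, 0]


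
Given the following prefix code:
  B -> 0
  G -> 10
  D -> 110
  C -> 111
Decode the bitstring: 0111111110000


Decoding step by step:
Bits 0 -> B
Bits 111 -> C
Bits 111 -> C
Bits 110 -> D
Bits 0 -> B
Bits 0 -> B
Bits 0 -> B


Decoded message: BCCDBBB


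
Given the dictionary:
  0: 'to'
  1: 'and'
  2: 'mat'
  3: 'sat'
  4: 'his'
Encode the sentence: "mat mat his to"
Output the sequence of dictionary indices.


Look up each word in the dictionary:
  'mat' -> 2
  'mat' -> 2
  'his' -> 4
  'to' -> 0

Encoded: [2, 2, 4, 0]


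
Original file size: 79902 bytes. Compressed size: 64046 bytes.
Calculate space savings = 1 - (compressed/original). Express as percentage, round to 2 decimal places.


ratio = compressed/original = 64046/79902 = 0.801557
savings = 1 - ratio = 1 - 0.801557 = 0.198443
as a percentage: 0.198443 * 100 = 19.84%

Space savings = 1 - 64046/79902 = 19.84%


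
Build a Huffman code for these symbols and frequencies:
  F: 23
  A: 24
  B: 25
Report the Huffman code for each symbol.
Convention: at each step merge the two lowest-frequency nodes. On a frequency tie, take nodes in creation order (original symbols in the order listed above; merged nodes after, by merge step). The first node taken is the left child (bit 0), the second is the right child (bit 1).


Huffman tree construction:
Step 1: Merge F(23) + A(24) = 47
Step 2: Merge B(25) + (F+A)(47) = 72
Read each symbol's code off the tree from the root (left child = 0, right child = 1).

Codes:
  F: 10 (length 2)
  A: 11 (length 2)
  B: 0 (length 1)
Average code length: 119/72 = 1.6528 bits/symbol


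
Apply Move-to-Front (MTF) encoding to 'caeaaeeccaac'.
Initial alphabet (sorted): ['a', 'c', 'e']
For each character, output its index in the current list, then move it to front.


MTF encoding:
'c': index 1 in ['a', 'c', 'e'] -> ['c', 'a', 'e']
'a': index 1 in ['c', 'a', 'e'] -> ['a', 'c', 'e']
'e': index 2 in ['a', 'c', 'e'] -> ['e', 'a', 'c']
'a': index 1 in ['e', 'a', 'c'] -> ['a', 'e', 'c']
'a': index 0 in ['a', 'e', 'c'] -> ['a', 'e', 'c']
'e': index 1 in ['a', 'e', 'c'] -> ['e', 'a', 'c']
'e': index 0 in ['e', 'a', 'c'] -> ['e', 'a', 'c']
'c': index 2 in ['e', 'a', 'c'] -> ['c', 'e', 'a']
'c': index 0 in ['c', 'e', 'a'] -> ['c', 'e', 'a']
'a': index 2 in ['c', 'e', 'a'] -> ['a', 'c', 'e']
'a': index 0 in ['a', 'c', 'e'] -> ['a', 'c', 'e']
'c': index 1 in ['a', 'c', 'e'] -> ['c', 'a', 'e']


Output: [1, 1, 2, 1, 0, 1, 0, 2, 0, 2, 0, 1]


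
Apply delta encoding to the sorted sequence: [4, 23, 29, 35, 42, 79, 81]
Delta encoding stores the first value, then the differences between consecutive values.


First value: 4
Deltas:
  23 - 4 = 19
  29 - 23 = 6
  35 - 29 = 6
  42 - 35 = 7
  79 - 42 = 37
  81 - 79 = 2


Delta encoded: [4, 19, 6, 6, 7, 37, 2]


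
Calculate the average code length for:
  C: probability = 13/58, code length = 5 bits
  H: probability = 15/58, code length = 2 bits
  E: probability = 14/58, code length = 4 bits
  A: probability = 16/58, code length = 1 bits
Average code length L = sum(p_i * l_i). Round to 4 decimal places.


Weighted contributions p_i * l_i:
  C: (13/58) * 5 = 65/58
  H: (15/58) * 2 = 30/58
  E: (14/58) * 4 = 56/58
  A: (16/58) * 1 = 16/58
Sum = (65 + 30 + 56 + 16)/58 = 167/58

L = 167/58 = 2.8793 bits/symbol


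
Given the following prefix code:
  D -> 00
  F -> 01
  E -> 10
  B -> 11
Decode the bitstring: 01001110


Decoding step by step:
Bits 01 -> F
Bits 00 -> D
Bits 11 -> B
Bits 10 -> E


Decoded message: FDBE


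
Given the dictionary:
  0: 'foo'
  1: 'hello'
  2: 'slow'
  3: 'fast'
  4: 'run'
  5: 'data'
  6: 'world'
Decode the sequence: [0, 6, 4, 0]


Look up each index in the dictionary:
  0 -> 'foo'
  6 -> 'world'
  4 -> 'run'
  0 -> 'foo'

Decoded: "foo world run foo"


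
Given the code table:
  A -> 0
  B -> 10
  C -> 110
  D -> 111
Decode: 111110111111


Decoding:
111 -> D
110 -> C
111 -> D
111 -> D


Result: DCDD


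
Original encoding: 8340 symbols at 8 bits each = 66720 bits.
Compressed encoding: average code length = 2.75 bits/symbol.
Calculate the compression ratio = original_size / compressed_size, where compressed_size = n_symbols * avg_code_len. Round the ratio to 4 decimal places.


original_size = n_symbols * orig_bits = 8340 * 8 = 66720 bits
compressed_size = n_symbols * avg_code_len = 8340 * 2.75 = 22935.0 bits
ratio = original_size / compressed_size = 66720 / 22935.0 = 2.9091

Compression ratio = 2.9091


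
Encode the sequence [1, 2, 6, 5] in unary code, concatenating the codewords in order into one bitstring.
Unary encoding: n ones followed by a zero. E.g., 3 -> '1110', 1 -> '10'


Encode each number as n ones followed by a terminating 0:
  1 -> 10 (2 bits)
  2 -> 110 (3 bits)
  6 -> 1111110 (7 bits)
  5 -> 111110 (6 bits)
Total length = 2 + 3 + 7 + 6 = 18 bits.

Unary([1, 2, 6, 5]) = 101101111110111110 (18 bits)


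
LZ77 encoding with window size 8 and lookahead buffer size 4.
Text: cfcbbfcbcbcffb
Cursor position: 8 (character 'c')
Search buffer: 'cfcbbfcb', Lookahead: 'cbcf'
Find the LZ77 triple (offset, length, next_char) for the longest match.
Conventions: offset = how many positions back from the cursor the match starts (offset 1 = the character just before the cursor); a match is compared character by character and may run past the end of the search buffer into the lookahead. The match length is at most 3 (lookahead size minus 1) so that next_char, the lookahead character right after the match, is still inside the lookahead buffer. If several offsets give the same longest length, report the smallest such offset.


Try each offset into the search buffer:
  offset=1 (pos 7, char 'b'): match length 0
  offset=2 (pos 6, char 'c'): match length 3
  offset=3 (pos 5, char 'f'): match length 0
  offset=4 (pos 4, char 'b'): match length 0
  offset=5 (pos 3, char 'b'): match length 0
  offset=6 (pos 2, char 'c'): match length 2
  offset=7 (pos 1, char 'f'): match length 0
  offset=8 (pos 0, char 'c'): match length 1
Longest match has length 3 at offset 2.
next_char = character at position 8 + 3 = 11 -> 'f'

Best match: offset=2, length=3 (matching 'cbc' starting at position 6)
LZ77 triple: (2, 3, 'f')


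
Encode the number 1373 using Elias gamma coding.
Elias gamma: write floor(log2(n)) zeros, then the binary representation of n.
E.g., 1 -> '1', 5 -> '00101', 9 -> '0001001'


num_bits = floor(log2(1373)) + 1 = 11
leading_zeros = num_bits - 1 = 10
binary(1373) = 10101011101

Elias gamma(1373) = '0000000000' + '10101011101' = 000000000010101011101 (21 bits)


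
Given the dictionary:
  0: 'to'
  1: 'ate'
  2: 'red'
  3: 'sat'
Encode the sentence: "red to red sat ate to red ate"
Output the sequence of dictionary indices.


Look up each word in the dictionary:
  'red' -> 2
  'to' -> 0
  'red' -> 2
  'sat' -> 3
  'ate' -> 1
  'to' -> 0
  'red' -> 2
  'ate' -> 1

Encoded: [2, 0, 2, 3, 1, 0, 2, 1]


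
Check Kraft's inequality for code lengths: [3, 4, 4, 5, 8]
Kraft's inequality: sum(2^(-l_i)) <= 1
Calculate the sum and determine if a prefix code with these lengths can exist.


Sum = 2^(-3) + 2^(-4) + 2^(-4) + 2^(-5) + 2^(-8)
    = 0.125 + 0.0625 + 0.0625 + 0.03125 + 0.00390625
    = 73/256 = 0.28515625
Since 0.28515625 <= 1, Kraft's inequality IS satisfied.
A prefix code with these lengths CAN exist.

Kraft sum = 0.28515625. Satisfied.


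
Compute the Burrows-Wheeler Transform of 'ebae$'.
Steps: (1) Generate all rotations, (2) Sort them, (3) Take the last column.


Rotations (sorted):
  0: $ebae -> last char: e
  1: ae$eb -> last char: b
  2: bae$e -> last char: e
  3: e$eba -> last char: a
  4: ebae$ -> last char: $


BWT = ebea$


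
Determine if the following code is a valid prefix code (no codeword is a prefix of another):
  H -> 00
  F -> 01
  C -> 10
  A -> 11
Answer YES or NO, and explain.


Checking each pair (does one codeword prefix another?):
  H='00' vs F='01': no prefix
  H='00' vs C='10': no prefix
  H='00' vs A='11': no prefix
  F='01' vs H='00': no prefix
  F='01' vs C='10': no prefix
  F='01' vs A='11': no prefix
  C='10' vs H='00': no prefix
  C='10' vs F='01': no prefix
  C='10' vs A='11': no prefix
  A='11' vs H='00': no prefix
  A='11' vs F='01': no prefix
  A='11' vs C='10': no prefix
No violation found over all pairs.

YES -- this is a valid prefix code. No codeword is a prefix of any other codeword.


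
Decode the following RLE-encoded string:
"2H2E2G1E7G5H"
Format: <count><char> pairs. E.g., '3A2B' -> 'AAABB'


Expanding each <count><char> pair:
  2H -> 'HH'
  2E -> 'EE'
  2G -> 'GG'
  1E -> 'E'
  7G -> 'GGGGGGG'
  5H -> 'HHHHH'

Decoded = HHEEGGEGGGGGGGHHHHH


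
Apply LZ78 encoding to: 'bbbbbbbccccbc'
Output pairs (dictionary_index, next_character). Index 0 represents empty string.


LZ78 encoding steps:
Dictionary: {0: ''}
Step 1: w='' (idx 0), next='b' -> output (0, 'b'), add 'b' as idx 1
Step 2: w='b' (idx 1), next='b' -> output (1, 'b'), add 'bb' as idx 2
Step 3: w='bb' (idx 2), next='b' -> output (2, 'b'), add 'bbb' as idx 3
Step 4: w='b' (idx 1), next='c' -> output (1, 'c'), add 'bc' as idx 4
Step 5: w='' (idx 0), next='c' -> output (0, 'c'), add 'c' as idx 5
Step 6: w='c' (idx 5), next='c' -> output (5, 'c'), add 'cc' as idx 6
Step 7: w='bc' (idx 4), end of input -> output (4, '')


Encoded: [(0, 'b'), (1, 'b'), (2, 'b'), (1, 'c'), (0, 'c'), (5, 'c'), (4, '')]


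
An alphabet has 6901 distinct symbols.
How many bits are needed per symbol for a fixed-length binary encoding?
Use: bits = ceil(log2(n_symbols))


log2(6901) = 12.7526
Bracket: 2^12 = 4096 < 6901 <= 2^13 = 8192
So ceil(log2(6901)) = 13

bits = ceil(log2(6901)) = ceil(12.7526) = 13 bits


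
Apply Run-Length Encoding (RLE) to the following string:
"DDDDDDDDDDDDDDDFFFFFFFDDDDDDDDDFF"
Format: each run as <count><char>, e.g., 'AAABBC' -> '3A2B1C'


Scanning runs left to right:
  i=0: run of 'D' x 15 -> '15D'
  i=15: run of 'F' x 7 -> '7F'
  i=22: run of 'D' x 9 -> '9D'
  i=31: run of 'F' x 2 -> '2F'

RLE = 15D7F9D2F


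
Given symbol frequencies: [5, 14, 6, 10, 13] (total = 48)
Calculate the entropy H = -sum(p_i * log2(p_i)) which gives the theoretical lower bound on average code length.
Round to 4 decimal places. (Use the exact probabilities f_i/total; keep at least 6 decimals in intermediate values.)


Per-symbol terms -p_i * log2(p_i) with p_i = f_i/48:
  p = 5/48 = 0.104167: log2(p) = -3.263034, -p*log2(p) = 0.339899
  p = 14/48 = 0.291667: log2(p) = -1.777608, -p*log2(p) = 0.518469
  p = 6/48 = 0.125000: log2(p) = -3.000000, -p*log2(p) = 0.375000
  p = 10/48 = 0.208333: log2(p) = -2.263034, -p*log2(p) = 0.471466
  p = 13/48 = 0.270833: log2(p) = -1.884523, -p*log2(p) = 0.510392
H = 0.339899 + 0.518469 + 0.375000 + 0.471466 + 0.510392 = 2.215226

H = 2.2152 bits/symbol


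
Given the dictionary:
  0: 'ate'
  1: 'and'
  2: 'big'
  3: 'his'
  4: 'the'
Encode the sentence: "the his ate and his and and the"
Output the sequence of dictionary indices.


Look up each word in the dictionary:
  'the' -> 4
  'his' -> 3
  'ate' -> 0
  'and' -> 1
  'his' -> 3
  'and' -> 1
  'and' -> 1
  'the' -> 4

Encoded: [4, 3, 0, 1, 3, 1, 1, 4]


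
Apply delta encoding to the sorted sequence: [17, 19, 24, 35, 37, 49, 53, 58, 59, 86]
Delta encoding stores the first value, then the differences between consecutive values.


First value: 17
Deltas:
  19 - 17 = 2
  24 - 19 = 5
  35 - 24 = 11
  37 - 35 = 2
  49 - 37 = 12
  53 - 49 = 4
  58 - 53 = 5
  59 - 58 = 1
  86 - 59 = 27


Delta encoded: [17, 2, 5, 11, 2, 12, 4, 5, 1, 27]


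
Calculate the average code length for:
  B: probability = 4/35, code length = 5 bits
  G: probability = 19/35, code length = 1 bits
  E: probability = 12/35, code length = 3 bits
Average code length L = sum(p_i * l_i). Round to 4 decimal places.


Weighted contributions p_i * l_i:
  B: (4/35) * 5 = 20/35
  G: (19/35) * 1 = 19/35
  E: (12/35) * 3 = 36/35
Sum = (20 + 19 + 36)/35 = 75/35

L = 75/35 = 2.1429 bits/symbol


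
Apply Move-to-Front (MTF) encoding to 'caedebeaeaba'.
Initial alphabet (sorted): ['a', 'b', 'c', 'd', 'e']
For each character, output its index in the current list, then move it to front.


MTF encoding:
'c': index 2 in ['a', 'b', 'c', 'd', 'e'] -> ['c', 'a', 'b', 'd', 'e']
'a': index 1 in ['c', 'a', 'b', 'd', 'e'] -> ['a', 'c', 'b', 'd', 'e']
'e': index 4 in ['a', 'c', 'b', 'd', 'e'] -> ['e', 'a', 'c', 'b', 'd']
'd': index 4 in ['e', 'a', 'c', 'b', 'd'] -> ['d', 'e', 'a', 'c', 'b']
'e': index 1 in ['d', 'e', 'a', 'c', 'b'] -> ['e', 'd', 'a', 'c', 'b']
'b': index 4 in ['e', 'd', 'a', 'c', 'b'] -> ['b', 'e', 'd', 'a', 'c']
'e': index 1 in ['b', 'e', 'd', 'a', 'c'] -> ['e', 'b', 'd', 'a', 'c']
'a': index 3 in ['e', 'b', 'd', 'a', 'c'] -> ['a', 'e', 'b', 'd', 'c']
'e': index 1 in ['a', 'e', 'b', 'd', 'c'] -> ['e', 'a', 'b', 'd', 'c']
'a': index 1 in ['e', 'a', 'b', 'd', 'c'] -> ['a', 'e', 'b', 'd', 'c']
'b': index 2 in ['a', 'e', 'b', 'd', 'c'] -> ['b', 'a', 'e', 'd', 'c']
'a': index 1 in ['b', 'a', 'e', 'd', 'c'] -> ['a', 'b', 'e', 'd', 'c']


Output: [2, 1, 4, 4, 1, 4, 1, 3, 1, 1, 2, 1]


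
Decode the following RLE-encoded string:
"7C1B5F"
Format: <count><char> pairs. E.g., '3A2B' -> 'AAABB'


Expanding each <count><char> pair:
  7C -> 'CCCCCCC'
  1B -> 'B'
  5F -> 'FFFFF'

Decoded = CCCCCCCBFFFFF


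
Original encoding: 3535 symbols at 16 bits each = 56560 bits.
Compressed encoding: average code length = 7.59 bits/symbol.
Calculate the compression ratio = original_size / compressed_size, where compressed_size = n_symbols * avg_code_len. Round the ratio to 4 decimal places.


original_size = n_symbols * orig_bits = 3535 * 16 = 56560 bits
compressed_size = n_symbols * avg_code_len = 3535 * 7.59 = 26830.65 bits
ratio = original_size / compressed_size = 56560 / 26830.65 = 2.108

Compression ratio = 2.108


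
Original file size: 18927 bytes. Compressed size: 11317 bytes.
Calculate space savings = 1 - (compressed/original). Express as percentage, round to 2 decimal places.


ratio = compressed/original = 11317/18927 = 0.597929
savings = 1 - ratio = 1 - 0.597929 = 0.402071
as a percentage: 0.402071 * 100 = 40.21%

Space savings = 1 - 11317/18927 = 40.21%


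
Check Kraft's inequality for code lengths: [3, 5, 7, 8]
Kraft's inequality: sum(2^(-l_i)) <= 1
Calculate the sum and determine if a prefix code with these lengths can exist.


Sum = 2^(-3) + 2^(-5) + 2^(-7) + 2^(-8)
    = 0.125 + 0.03125 + 0.0078125 + 0.00390625
    = 43/256 = 0.16796875
Since 0.16796875 <= 1, Kraft's inequality IS satisfied.
A prefix code with these lengths CAN exist.

Kraft sum = 0.16796875. Satisfied.


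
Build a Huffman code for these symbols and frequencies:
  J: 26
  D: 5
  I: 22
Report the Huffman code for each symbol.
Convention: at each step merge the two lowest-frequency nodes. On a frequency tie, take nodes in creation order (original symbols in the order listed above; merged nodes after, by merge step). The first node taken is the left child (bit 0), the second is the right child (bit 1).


Huffman tree construction:
Step 1: Merge D(5) + I(22) = 27
Step 2: Merge J(26) + (D+I)(27) = 53
Read each symbol's code off the tree from the root (left child = 0, right child = 1).

Codes:
  J: 0 (length 1)
  D: 10 (length 2)
  I: 11 (length 2)
Average code length: 80/53 = 1.5094 bits/symbol


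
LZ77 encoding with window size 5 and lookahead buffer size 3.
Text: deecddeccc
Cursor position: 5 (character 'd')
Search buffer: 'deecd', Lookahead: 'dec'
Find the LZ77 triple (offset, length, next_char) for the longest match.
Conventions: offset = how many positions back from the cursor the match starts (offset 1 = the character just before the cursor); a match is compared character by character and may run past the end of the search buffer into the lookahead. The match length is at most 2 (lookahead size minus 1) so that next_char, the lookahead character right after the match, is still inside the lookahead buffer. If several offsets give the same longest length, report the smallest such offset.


Try each offset into the search buffer:
  offset=1 (pos 4, char 'd'): match length 1
  offset=2 (pos 3, char 'c'): match length 0
  offset=3 (pos 2, char 'e'): match length 0
  offset=4 (pos 1, char 'e'): match length 0
  offset=5 (pos 0, char 'd'): match length 2
Longest match has length 2 at offset 5.
next_char = character at position 5 + 2 = 7 -> 'c'

Best match: offset=5, length=2 (matching 'de' starting at position 0)
LZ77 triple: (5, 2, 'c')


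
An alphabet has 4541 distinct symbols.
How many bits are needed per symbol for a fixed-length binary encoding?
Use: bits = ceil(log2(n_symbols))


log2(4541) = 12.1488
Bracket: 2^12 = 4096 < 4541 <= 2^13 = 8192
So ceil(log2(4541)) = 13

bits = ceil(log2(4541)) = ceil(12.1488) = 13 bits


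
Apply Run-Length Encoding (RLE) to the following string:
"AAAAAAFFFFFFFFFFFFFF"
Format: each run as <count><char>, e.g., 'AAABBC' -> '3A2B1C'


Scanning runs left to right:
  i=0: run of 'A' x 6 -> '6A'
  i=6: run of 'F' x 14 -> '14F'

RLE = 6A14F


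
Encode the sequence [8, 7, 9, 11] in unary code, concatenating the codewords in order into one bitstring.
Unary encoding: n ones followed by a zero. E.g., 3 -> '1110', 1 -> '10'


Encode each number as n ones followed by a terminating 0:
  8 -> 111111110 (9 bits)
  7 -> 11111110 (8 bits)
  9 -> 1111111110 (10 bits)
  11 -> 111111111110 (12 bits)
Total length = 9 + 8 + 10 + 12 = 39 bits.

Unary([8, 7, 9, 11]) = 111111110111111101111111110111111111110 (39 bits)


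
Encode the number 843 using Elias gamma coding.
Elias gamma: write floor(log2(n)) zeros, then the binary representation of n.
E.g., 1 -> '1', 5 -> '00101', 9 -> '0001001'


num_bits = floor(log2(843)) + 1 = 10
leading_zeros = num_bits - 1 = 9
binary(843) = 1101001011

Elias gamma(843) = '000000000' + '1101001011' = 0000000001101001011 (19 bits)


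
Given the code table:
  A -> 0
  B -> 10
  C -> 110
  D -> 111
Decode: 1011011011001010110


Decoding:
10 -> B
110 -> C
110 -> C
110 -> C
0 -> A
10 -> B
10 -> B
110 -> C


Result: BCCCABBC


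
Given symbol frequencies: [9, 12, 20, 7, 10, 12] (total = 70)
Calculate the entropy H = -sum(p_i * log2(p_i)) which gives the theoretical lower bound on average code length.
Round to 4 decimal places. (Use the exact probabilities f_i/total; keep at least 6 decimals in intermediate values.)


Per-symbol terms -p_i * log2(p_i) with p_i = f_i/70:
  p = 9/70 = 0.128571: log2(p) = -2.959358, -p*log2(p) = 0.380489
  p = 12/70 = 0.171429: log2(p) = -2.544321, -p*log2(p) = 0.436169
  p = 20/70 = 0.285714: log2(p) = -1.807355, -p*log2(p) = 0.516387
  p = 7/70 = 0.100000: log2(p) = -3.321928, -p*log2(p) = 0.332193
  p = 10/70 = 0.142857: log2(p) = -2.807355, -p*log2(p) = 0.401051
  p = 12/70 = 0.171429: log2(p) = -2.544321, -p*log2(p) = 0.436169
H = 0.380489 + 0.436169 + 0.516387 + 0.332193 + 0.401051 + 0.436169 = 2.502458

H = 2.5025 bits/symbol


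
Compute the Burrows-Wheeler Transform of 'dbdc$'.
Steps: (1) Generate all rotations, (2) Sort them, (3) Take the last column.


Rotations (sorted):
  0: $dbdc -> last char: c
  1: bdc$d -> last char: d
  2: c$dbd -> last char: d
  3: dbdc$ -> last char: $
  4: dc$db -> last char: b


BWT = cdd$b


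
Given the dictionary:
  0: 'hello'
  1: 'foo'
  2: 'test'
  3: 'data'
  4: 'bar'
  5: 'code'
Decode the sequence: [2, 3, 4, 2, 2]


Look up each index in the dictionary:
  2 -> 'test'
  3 -> 'data'
  4 -> 'bar'
  2 -> 'test'
  2 -> 'test'

Decoded: "test data bar test test"


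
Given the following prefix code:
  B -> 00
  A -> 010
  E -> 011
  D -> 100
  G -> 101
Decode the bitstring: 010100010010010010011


Decoding step by step:
Bits 010 -> A
Bits 100 -> D
Bits 010 -> A
Bits 010 -> A
Bits 010 -> A
Bits 010 -> A
Bits 011 -> E


Decoded message: ADAAAAE


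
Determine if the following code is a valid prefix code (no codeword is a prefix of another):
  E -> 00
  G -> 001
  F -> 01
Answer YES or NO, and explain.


Checking each pair (does one codeword prefix another?):
  E='00' vs G='001': prefix -- VIOLATION

NO -- this is NOT a valid prefix code. E (00) is a prefix of G (001).


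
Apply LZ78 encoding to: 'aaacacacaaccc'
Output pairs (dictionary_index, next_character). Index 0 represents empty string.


LZ78 encoding steps:
Dictionary: {0: ''}
Step 1: w='' (idx 0), next='a' -> output (0, 'a'), add 'a' as idx 1
Step 2: w='a' (idx 1), next='a' -> output (1, 'a'), add 'aa' as idx 2
Step 3: w='' (idx 0), next='c' -> output (0, 'c'), add 'c' as idx 3
Step 4: w='a' (idx 1), next='c' -> output (1, 'c'), add 'ac' as idx 4
Step 5: w='ac' (idx 4), next='a' -> output (4, 'a'), add 'aca' as idx 5
Step 6: w='ac' (idx 4), next='c' -> output (4, 'c'), add 'acc' as idx 6
Step 7: w='c' (idx 3), end of input -> output (3, '')


Encoded: [(0, 'a'), (1, 'a'), (0, 'c'), (1, 'c'), (4, 'a'), (4, 'c'), (3, '')]


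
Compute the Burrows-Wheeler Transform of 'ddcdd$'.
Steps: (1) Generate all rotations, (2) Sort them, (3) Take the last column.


Rotations (sorted):
  0: $ddcdd -> last char: d
  1: cdd$dd -> last char: d
  2: d$ddcd -> last char: d
  3: dcdd$d -> last char: d
  4: dd$ddc -> last char: c
  5: ddcdd$ -> last char: $


BWT = ddddc$


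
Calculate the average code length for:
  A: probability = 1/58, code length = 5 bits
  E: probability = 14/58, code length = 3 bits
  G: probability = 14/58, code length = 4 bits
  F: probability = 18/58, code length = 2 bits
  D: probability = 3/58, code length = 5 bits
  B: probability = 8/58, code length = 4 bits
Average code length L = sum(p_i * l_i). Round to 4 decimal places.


Weighted contributions p_i * l_i:
  A: (1/58) * 5 = 5/58
  E: (14/58) * 3 = 42/58
  G: (14/58) * 4 = 56/58
  F: (18/58) * 2 = 36/58
  D: (3/58) * 5 = 15/58
  B: (8/58) * 4 = 32/58
Sum = (5 + 42 + 56 + 36 + 15 + 32)/58 = 186/58

L = 186/58 = 3.2069 bits/symbol


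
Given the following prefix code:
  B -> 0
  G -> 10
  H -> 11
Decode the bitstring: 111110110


Decoding step by step:
Bits 11 -> H
Bits 11 -> H
Bits 10 -> G
Bits 11 -> H
Bits 0 -> B


Decoded message: HHGHB


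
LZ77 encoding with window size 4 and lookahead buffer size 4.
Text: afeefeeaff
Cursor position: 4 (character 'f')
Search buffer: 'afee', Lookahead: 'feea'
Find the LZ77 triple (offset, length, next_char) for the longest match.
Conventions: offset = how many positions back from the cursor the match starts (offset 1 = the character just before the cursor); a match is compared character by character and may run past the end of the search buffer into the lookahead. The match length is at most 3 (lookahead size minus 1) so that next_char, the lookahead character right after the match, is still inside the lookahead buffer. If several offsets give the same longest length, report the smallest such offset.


Try each offset into the search buffer:
  offset=1 (pos 3, char 'e'): match length 0
  offset=2 (pos 2, char 'e'): match length 0
  offset=3 (pos 1, char 'f'): match length 3
  offset=4 (pos 0, char 'a'): match length 0
Longest match has length 3 at offset 3.
next_char = character at position 4 + 3 = 7 -> 'a'

Best match: offset=3, length=3 (matching 'fee' starting at position 1)
LZ77 triple: (3, 3, 'a')


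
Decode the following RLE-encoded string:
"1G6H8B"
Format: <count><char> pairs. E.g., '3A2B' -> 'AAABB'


Expanding each <count><char> pair:
  1G -> 'G'
  6H -> 'HHHHHH'
  8B -> 'BBBBBBBB'

Decoded = GHHHHHHBBBBBBBB


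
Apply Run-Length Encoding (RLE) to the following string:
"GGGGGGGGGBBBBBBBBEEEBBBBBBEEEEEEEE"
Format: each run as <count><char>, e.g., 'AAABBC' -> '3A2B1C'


Scanning runs left to right:
  i=0: run of 'G' x 9 -> '9G'
  i=9: run of 'B' x 8 -> '8B'
  i=17: run of 'E' x 3 -> '3E'
  i=20: run of 'B' x 6 -> '6B'
  i=26: run of 'E' x 8 -> '8E'

RLE = 9G8B3E6B8E


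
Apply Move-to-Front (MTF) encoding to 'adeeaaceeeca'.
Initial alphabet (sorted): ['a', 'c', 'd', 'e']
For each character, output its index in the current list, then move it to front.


MTF encoding:
'a': index 0 in ['a', 'c', 'd', 'e'] -> ['a', 'c', 'd', 'e']
'd': index 2 in ['a', 'c', 'd', 'e'] -> ['d', 'a', 'c', 'e']
'e': index 3 in ['d', 'a', 'c', 'e'] -> ['e', 'd', 'a', 'c']
'e': index 0 in ['e', 'd', 'a', 'c'] -> ['e', 'd', 'a', 'c']
'a': index 2 in ['e', 'd', 'a', 'c'] -> ['a', 'e', 'd', 'c']
'a': index 0 in ['a', 'e', 'd', 'c'] -> ['a', 'e', 'd', 'c']
'c': index 3 in ['a', 'e', 'd', 'c'] -> ['c', 'a', 'e', 'd']
'e': index 2 in ['c', 'a', 'e', 'd'] -> ['e', 'c', 'a', 'd']
'e': index 0 in ['e', 'c', 'a', 'd'] -> ['e', 'c', 'a', 'd']
'e': index 0 in ['e', 'c', 'a', 'd'] -> ['e', 'c', 'a', 'd']
'c': index 1 in ['e', 'c', 'a', 'd'] -> ['c', 'e', 'a', 'd']
'a': index 2 in ['c', 'e', 'a', 'd'] -> ['a', 'c', 'e', 'd']


Output: [0, 2, 3, 0, 2, 0, 3, 2, 0, 0, 1, 2]


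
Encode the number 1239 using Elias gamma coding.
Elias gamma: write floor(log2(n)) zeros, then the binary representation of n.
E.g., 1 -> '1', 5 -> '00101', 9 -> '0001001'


num_bits = floor(log2(1239)) + 1 = 11
leading_zeros = num_bits - 1 = 10
binary(1239) = 10011010111

Elias gamma(1239) = '0000000000' + '10011010111' = 000000000010011010111 (21 bits)


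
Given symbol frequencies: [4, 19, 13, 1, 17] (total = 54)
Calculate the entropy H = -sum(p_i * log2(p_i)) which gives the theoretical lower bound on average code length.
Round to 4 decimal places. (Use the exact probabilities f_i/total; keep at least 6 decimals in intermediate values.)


Per-symbol terms -p_i * log2(p_i) with p_i = f_i/54:
  p = 4/54 = 0.074074: log2(p) = -3.754888, -p*log2(p) = 0.278140
  p = 19/54 = 0.351852: log2(p) = -1.506960, -p*log2(p) = 0.530227
  p = 13/54 = 0.240741: log2(p) = -2.054448, -p*log2(p) = 0.494589
  p = 1/54 = 0.018519: log2(p) = -5.754888, -p*log2(p) = 0.106572
  p = 17/54 = 0.314815: log2(p) = -1.667425, -p*log2(p) = 0.524930
H = 0.278140 + 0.530227 + 0.494589 + 0.106572 + 0.524930 = 1.934458

H = 1.9345 bits/symbol


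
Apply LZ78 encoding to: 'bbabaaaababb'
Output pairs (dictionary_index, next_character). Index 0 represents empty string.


LZ78 encoding steps:
Dictionary: {0: ''}
Step 1: w='' (idx 0), next='b' -> output (0, 'b'), add 'b' as idx 1
Step 2: w='b' (idx 1), next='a' -> output (1, 'a'), add 'ba' as idx 2
Step 3: w='ba' (idx 2), next='a' -> output (2, 'a'), add 'baa' as idx 3
Step 4: w='' (idx 0), next='a' -> output (0, 'a'), add 'a' as idx 4
Step 5: w='a' (idx 4), next='b' -> output (4, 'b'), add 'ab' as idx 5
Step 6: w='ab' (idx 5), next='b' -> output (5, 'b'), add 'abb' as idx 6


Encoded: [(0, 'b'), (1, 'a'), (2, 'a'), (0, 'a'), (4, 'b'), (5, 'b')]


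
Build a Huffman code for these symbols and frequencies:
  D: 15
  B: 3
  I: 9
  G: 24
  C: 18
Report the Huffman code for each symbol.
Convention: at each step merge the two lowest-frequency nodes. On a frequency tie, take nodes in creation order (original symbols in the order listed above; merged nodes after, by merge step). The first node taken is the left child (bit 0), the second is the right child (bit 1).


Huffman tree construction:
Step 1: Merge B(3) + I(9) = 12
Step 2: Merge (B+I)(12) + D(15) = 27
Step 3: Merge C(18) + G(24) = 42
Step 4: Merge ((B+I)+D)(27) + (C+G)(42) = 69
Read each symbol's code off the tree from the root (left child = 0, right child = 1).

Codes:
  D: 01 (length 2)
  B: 000 (length 3)
  I: 001 (length 3)
  G: 11 (length 2)
  C: 10 (length 2)
Average code length: 150/69 = 2.1739 bits/symbol


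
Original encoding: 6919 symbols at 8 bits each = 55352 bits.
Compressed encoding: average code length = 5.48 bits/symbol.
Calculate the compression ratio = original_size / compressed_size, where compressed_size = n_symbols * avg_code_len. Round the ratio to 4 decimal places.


original_size = n_symbols * orig_bits = 6919 * 8 = 55352 bits
compressed_size = n_symbols * avg_code_len = 6919 * 5.48 = 37916.12 bits
ratio = original_size / compressed_size = 55352 / 37916.12 = 1.4599

Compression ratio = 1.4599


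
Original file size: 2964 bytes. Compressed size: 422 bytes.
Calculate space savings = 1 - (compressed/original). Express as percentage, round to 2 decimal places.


ratio = compressed/original = 422/2964 = 0.142375
savings = 1 - ratio = 1 - 0.142375 = 0.857625
as a percentage: 0.857625 * 100 = 85.76%

Space savings = 1 - 422/2964 = 85.76%


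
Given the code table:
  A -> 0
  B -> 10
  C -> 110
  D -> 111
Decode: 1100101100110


Decoding:
110 -> C
0 -> A
10 -> B
110 -> C
0 -> A
110 -> C


Result: CABCAC


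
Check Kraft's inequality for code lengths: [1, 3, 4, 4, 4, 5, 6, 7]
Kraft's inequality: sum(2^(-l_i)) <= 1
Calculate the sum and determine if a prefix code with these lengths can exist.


Sum = 2^(-1) + 2^(-3) + 2^(-4) + 2^(-4) + 2^(-4) + 2^(-5) + 2^(-6) + 2^(-7)
    = 0.5 + 0.125 + 0.0625 + 0.0625 + 0.0625 + 0.03125 + 0.015625 + 0.0078125
    = 111/128 = 0.8671875
Since 0.8671875 <= 1, Kraft's inequality IS satisfied.
A prefix code with these lengths CAN exist.

Kraft sum = 0.8671875. Satisfied.


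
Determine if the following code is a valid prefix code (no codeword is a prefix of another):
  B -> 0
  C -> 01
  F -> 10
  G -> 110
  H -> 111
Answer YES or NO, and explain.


Checking each pair (does one codeword prefix another?):
  B='0' vs C='01': prefix -- VIOLATION

NO -- this is NOT a valid prefix code. B (0) is a prefix of C (01).


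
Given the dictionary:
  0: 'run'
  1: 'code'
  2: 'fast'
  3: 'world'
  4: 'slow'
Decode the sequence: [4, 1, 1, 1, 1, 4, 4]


Look up each index in the dictionary:
  4 -> 'slow'
  1 -> 'code'
  1 -> 'code'
  1 -> 'code'
  1 -> 'code'
  4 -> 'slow'
  4 -> 'slow'

Decoded: "slow code code code code slow slow"


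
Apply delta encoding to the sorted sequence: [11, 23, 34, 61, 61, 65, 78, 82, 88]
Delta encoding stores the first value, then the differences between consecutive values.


First value: 11
Deltas:
  23 - 11 = 12
  34 - 23 = 11
  61 - 34 = 27
  61 - 61 = 0
  65 - 61 = 4
  78 - 65 = 13
  82 - 78 = 4
  88 - 82 = 6


Delta encoded: [11, 12, 11, 27, 0, 4, 13, 4, 6]


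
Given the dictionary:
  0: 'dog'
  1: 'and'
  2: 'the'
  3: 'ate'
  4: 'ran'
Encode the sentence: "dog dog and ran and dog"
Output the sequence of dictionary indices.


Look up each word in the dictionary:
  'dog' -> 0
  'dog' -> 0
  'and' -> 1
  'ran' -> 4
  'and' -> 1
  'dog' -> 0

Encoded: [0, 0, 1, 4, 1, 0]


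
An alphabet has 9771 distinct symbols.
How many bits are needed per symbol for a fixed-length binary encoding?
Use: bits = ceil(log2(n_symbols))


log2(9771) = 13.2543
Bracket: 2^13 = 8192 < 9771 <= 2^14 = 16384
So ceil(log2(9771)) = 14

bits = ceil(log2(9771)) = ceil(13.2543) = 14 bits
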